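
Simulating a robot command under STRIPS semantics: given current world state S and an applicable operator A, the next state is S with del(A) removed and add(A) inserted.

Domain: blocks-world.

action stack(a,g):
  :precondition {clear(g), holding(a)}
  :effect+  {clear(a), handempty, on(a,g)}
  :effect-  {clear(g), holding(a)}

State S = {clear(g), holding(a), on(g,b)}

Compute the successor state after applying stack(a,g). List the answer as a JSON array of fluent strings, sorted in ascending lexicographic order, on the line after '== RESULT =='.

Compute (S \ del) ∪ add:
  pre ⊆ S: {clear(g), holding(a)} ⊆ S  — applicable
  S \ del = {on(g,b)}
  ∪ add   = {clear(a), handempty, on(a,g), on(g,b)}

== RESULT ==
["clear(a)", "handempty", "on(a,g)", "on(g,b)"]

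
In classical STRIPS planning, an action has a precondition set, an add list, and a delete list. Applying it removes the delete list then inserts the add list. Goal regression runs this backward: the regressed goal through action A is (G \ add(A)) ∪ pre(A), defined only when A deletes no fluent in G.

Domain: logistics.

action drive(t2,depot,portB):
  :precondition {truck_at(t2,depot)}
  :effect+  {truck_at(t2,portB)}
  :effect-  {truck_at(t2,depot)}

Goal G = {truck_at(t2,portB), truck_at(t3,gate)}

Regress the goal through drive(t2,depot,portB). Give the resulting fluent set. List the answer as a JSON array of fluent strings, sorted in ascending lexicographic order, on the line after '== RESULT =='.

Regress:
  G ∩ del = {}  (empty — regression defined)
  G \ add = {truck_at(t2,portB), truck_at(t3,gate)} \ {truck_at(t2,portB)} = {truck_at(t3,gate)}
  ∪ pre   = {truck_at(t3,gate)} ∪ {truck_at(t2,depot)}
          = {truck_at(t2,depot), truck_at(t3,gate)}

== RESULT ==
["truck_at(t2,depot)", "truck_at(t3,gate)"]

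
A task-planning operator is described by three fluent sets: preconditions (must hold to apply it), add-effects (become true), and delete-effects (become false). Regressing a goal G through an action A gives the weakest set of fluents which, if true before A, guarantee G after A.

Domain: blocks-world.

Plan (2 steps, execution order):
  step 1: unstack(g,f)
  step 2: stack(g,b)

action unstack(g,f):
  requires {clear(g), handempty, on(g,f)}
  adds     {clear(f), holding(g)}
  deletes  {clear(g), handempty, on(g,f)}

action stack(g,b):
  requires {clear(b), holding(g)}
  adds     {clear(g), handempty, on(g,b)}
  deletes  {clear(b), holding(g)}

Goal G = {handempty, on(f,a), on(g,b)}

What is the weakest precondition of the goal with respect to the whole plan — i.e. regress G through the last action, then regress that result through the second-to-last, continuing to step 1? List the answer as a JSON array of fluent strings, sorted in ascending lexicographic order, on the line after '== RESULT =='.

Regress step by step:
  through step 2 (stack(g,b)): drop {handempty, on(g,b)}, keep {on(f,a)}, require {clear(b), holding(g)}
    → {clear(b), holding(g), on(f,a)}
  through step 1 (unstack(g,f)): drop {holding(g)}, keep {clear(b), on(f,a)}, require {clear(g), handempty, on(g,f)}
    → {clear(b), clear(g), handempty, on(f,a), on(g,f)}

== RESULT ==
["clear(b)", "clear(g)", "handempty", "on(f,a)", "on(g,f)"]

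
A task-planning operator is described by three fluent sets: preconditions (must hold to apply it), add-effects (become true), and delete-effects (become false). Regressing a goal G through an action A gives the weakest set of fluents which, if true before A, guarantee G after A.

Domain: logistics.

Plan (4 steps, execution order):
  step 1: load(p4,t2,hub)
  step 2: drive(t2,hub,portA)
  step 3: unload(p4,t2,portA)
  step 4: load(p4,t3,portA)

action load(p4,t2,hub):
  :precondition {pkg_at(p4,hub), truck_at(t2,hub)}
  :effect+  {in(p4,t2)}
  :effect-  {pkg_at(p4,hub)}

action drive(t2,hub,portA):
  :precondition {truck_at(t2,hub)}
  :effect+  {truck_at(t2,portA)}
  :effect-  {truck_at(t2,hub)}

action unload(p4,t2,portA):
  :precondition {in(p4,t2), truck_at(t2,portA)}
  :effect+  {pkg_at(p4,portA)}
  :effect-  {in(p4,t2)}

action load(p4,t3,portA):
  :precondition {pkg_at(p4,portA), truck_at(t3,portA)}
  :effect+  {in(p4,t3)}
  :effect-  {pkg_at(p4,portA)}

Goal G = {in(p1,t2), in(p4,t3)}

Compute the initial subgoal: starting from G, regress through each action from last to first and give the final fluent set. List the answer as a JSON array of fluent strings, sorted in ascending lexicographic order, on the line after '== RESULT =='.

Regress step by step:
  through step 4 (load(p4,t3,portA)): drop {in(p4,t3)}, keep {in(p1,t2)}, require {pkg_at(p4,portA), truck_at(t3,portA)}
    → {in(p1,t2), pkg_at(p4,portA), truck_at(t3,portA)}
  through step 3 (unload(p4,t2,portA)): drop {pkg_at(p4,portA)}, keep {in(p1,t2), truck_at(t3,portA)}, require {in(p4,t2), truck_at(t2,portA)}
    → {in(p1,t2), in(p4,t2), truck_at(t2,portA), truck_at(t3,portA)}
  through step 2 (drive(t2,hub,portA)): drop {truck_at(t2,portA)}, keep {in(p1,t2), in(p4,t2), truck_at(t3,portA)}, require {truck_at(t2,hub)}
    → {in(p1,t2), in(p4,t2), truck_at(t2,hub), truck_at(t3,portA)}
  through step 1 (load(p4,t2,hub)): drop {in(p4,t2)}, keep {in(p1,t2), truck_at(t2,hub), truck_at(t3,portA)}, require {pkg_at(p4,hub), truck_at(t2,hub)}
    → {in(p1,t2), pkg_at(p4,hub), truck_at(t2,hub), truck_at(t3,portA)}

== RESULT ==
["in(p1,t2)", "pkg_at(p4,hub)", "truck_at(t2,hub)", "truck_at(t3,portA)"]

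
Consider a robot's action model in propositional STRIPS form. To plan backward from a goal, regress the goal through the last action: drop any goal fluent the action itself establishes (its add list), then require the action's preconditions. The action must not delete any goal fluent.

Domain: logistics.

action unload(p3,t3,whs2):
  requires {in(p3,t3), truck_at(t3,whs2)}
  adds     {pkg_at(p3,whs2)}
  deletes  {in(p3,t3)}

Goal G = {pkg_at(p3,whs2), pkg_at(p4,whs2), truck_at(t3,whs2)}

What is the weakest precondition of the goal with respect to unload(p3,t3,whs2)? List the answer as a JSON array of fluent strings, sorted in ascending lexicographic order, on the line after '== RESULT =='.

Regress:
  G ∩ del = {}  (empty — regression defined)
  G \ add = {pkg_at(p3,whs2), pkg_at(p4,whs2), truck_at(t3,whs2)} \ {pkg_at(p3,whs2)} = {pkg_at(p4,whs2), truck_at(t3,whs2)}
  ∪ pre   = {pkg_at(p4,whs2), truck_at(t3,whs2)} ∪ {in(p3,t3), truck_at(t3,whs2)}
          = {in(p3,t3), pkg_at(p4,whs2), truck_at(t3,whs2)}

== RESULT ==
["in(p3,t3)", "pkg_at(p4,whs2)", "truck_at(t3,whs2)"]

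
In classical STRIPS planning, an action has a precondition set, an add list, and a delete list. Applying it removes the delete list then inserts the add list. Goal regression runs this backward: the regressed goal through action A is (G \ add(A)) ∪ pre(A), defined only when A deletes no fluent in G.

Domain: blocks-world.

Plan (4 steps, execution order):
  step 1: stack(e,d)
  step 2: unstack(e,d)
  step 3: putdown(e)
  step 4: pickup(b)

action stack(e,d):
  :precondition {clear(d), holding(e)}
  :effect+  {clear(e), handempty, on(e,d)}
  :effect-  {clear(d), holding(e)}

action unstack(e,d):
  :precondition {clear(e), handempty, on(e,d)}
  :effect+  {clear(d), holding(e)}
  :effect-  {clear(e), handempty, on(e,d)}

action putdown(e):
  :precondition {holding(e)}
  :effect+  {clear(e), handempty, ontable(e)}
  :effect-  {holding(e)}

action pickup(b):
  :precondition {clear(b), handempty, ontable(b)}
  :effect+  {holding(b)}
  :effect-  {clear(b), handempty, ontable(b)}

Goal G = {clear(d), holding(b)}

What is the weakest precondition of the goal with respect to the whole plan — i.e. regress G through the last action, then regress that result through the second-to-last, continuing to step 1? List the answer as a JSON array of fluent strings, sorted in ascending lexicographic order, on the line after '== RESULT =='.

Work backward from the goal:
  through step 4 (pickup(b)): drop {holding(b)}, keep {clear(d)}, require {clear(b), handempty, ontable(b)}
    → {clear(b), clear(d), handempty, ontable(b)}
  through step 3 (putdown(e)): drop {handempty}, keep {clear(b), clear(d), ontable(b)}, require {holding(e)}
    → {clear(b), clear(d), holding(e), ontable(b)}
  through step 2 (unstack(e,d)): drop {clear(d), holding(e)}, keep {clear(b), ontable(b)}, require {clear(e), handempty, on(e,d)}
    → {clear(b), clear(e), handempty, on(e,d), ontable(b)}
  through step 1 (stack(e,d)): drop {clear(e), handempty, on(e,d)}, keep {clear(b), ontable(b)}, require {clear(d), holding(e)}
    → {clear(b), clear(d), holding(e), ontable(b)}

== RESULT ==
["clear(b)", "clear(d)", "holding(e)", "ontable(b)"]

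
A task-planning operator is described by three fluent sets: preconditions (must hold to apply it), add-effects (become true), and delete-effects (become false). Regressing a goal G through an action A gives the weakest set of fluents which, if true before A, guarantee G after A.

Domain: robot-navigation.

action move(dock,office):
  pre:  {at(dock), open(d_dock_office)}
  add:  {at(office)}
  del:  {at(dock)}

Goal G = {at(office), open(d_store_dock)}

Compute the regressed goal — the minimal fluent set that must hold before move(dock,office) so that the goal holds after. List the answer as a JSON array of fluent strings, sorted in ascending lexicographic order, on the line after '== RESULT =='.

Regress:
  G ∩ del = {}  (empty — regression defined)
  G \ add = {at(office), open(d_store_dock)} \ {at(office)} = {open(d_store_dock)}
  ∪ pre   = {open(d_store_dock)} ∪ {at(dock), open(d_dock_office)}
          = {at(dock), open(d_dock_office), open(d_store_dock)}

== RESULT ==
["at(dock)", "open(d_dock_office)", "open(d_store_dock)"]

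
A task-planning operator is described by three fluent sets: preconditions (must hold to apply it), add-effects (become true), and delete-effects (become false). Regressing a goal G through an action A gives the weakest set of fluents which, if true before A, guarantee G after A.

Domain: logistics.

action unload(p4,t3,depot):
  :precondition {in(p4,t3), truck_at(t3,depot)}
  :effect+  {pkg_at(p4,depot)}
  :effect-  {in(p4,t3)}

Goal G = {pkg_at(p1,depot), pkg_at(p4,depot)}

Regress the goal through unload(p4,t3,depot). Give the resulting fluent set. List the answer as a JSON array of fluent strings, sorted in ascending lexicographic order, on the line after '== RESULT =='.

Regress:
  G ∩ del = {}  (empty — regression defined)
  G \ add = {pkg_at(p1,depot), pkg_at(p4,depot)} \ {pkg_at(p4,depot)} = {pkg_at(p1,depot)}
  ∪ pre   = {pkg_at(p1,depot)} ∪ {in(p4,t3), truck_at(t3,depot)}
          = {in(p4,t3), pkg_at(p1,depot), truck_at(t3,depot)}

== RESULT ==
["in(p4,t3)", "pkg_at(p1,depot)", "truck_at(t3,depot)"]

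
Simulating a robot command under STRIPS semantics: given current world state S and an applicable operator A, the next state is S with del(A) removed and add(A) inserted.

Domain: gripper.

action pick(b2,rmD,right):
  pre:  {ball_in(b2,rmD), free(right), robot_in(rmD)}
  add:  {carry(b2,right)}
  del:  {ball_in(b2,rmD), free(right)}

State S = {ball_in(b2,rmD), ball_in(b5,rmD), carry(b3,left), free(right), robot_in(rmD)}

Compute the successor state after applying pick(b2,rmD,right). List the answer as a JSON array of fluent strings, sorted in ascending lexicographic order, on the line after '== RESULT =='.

Compute (S \ del) ∪ add:
  pre ⊆ S: {ball_in(b2,rmD), free(right), robot_in(rmD)} ⊆ S  — applicable
  S \ del = {ball_in(b5,rmD), carry(b3,left), robot_in(rmD)}
  ∪ add   = {ball_in(b5,rmD), carry(b2,right), carry(b3,left), robot_in(rmD)}

== RESULT ==
["ball_in(b5,rmD)", "carry(b2,right)", "carry(b3,left)", "robot_in(rmD)"]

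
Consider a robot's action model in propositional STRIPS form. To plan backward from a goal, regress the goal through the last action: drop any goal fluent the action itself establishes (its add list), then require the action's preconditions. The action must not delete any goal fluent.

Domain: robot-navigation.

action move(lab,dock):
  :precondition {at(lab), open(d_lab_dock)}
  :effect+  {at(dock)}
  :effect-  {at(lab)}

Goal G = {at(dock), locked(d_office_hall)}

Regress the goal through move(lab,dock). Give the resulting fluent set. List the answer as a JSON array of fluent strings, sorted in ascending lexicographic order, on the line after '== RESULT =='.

Compute (G \ add) ∪ pre:
  G ∩ del = {}  (empty — regression defined)
  G \ add = {at(dock), locked(d_office_hall)} \ {at(dock)} = {locked(d_office_hall)}
  ∪ pre   = {locked(d_office_hall)} ∪ {at(lab), open(d_lab_dock)}
          = {at(lab), locked(d_office_hall), open(d_lab_dock)}

== RESULT ==
["at(lab)", "locked(d_office_hall)", "open(d_lab_dock)"]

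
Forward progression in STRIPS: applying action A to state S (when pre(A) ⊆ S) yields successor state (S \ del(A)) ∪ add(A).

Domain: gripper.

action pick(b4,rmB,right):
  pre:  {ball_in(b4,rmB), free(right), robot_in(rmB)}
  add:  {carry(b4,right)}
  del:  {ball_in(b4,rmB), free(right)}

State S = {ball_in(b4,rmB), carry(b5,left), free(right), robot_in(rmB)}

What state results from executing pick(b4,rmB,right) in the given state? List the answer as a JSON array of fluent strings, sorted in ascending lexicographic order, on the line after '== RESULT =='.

Compute (S \ del) ∪ add:
  pre ⊆ S: {ball_in(b4,rmB), free(right), robot_in(rmB)} ⊆ S  — applicable
  S \ del = {carry(b5,left), robot_in(rmB)}
  ∪ add   = {carry(b4,right), carry(b5,left), robot_in(rmB)}

== RESULT ==
["carry(b4,right)", "carry(b5,left)", "robot_in(rmB)"]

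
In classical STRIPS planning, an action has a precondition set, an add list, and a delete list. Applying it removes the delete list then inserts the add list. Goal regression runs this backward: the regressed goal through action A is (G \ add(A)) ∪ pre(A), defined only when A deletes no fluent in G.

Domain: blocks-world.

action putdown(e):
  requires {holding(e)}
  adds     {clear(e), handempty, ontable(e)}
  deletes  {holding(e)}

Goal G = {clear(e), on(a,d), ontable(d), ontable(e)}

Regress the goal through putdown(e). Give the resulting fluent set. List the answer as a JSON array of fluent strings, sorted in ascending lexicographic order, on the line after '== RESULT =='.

Regress:
  G ∩ del = {}  (empty — regression defined)
  G \ add = {clear(e), on(a,d), ontable(d), ontable(e)} \ {clear(e), handempty, ontable(e)} = {on(a,d), ontable(d)}
  ∪ pre   = {on(a,d), ontable(d)} ∪ {holding(e)}
          = {holding(e), on(a,d), ontable(d)}

== RESULT ==
["holding(e)", "on(a,d)", "ontable(d)"]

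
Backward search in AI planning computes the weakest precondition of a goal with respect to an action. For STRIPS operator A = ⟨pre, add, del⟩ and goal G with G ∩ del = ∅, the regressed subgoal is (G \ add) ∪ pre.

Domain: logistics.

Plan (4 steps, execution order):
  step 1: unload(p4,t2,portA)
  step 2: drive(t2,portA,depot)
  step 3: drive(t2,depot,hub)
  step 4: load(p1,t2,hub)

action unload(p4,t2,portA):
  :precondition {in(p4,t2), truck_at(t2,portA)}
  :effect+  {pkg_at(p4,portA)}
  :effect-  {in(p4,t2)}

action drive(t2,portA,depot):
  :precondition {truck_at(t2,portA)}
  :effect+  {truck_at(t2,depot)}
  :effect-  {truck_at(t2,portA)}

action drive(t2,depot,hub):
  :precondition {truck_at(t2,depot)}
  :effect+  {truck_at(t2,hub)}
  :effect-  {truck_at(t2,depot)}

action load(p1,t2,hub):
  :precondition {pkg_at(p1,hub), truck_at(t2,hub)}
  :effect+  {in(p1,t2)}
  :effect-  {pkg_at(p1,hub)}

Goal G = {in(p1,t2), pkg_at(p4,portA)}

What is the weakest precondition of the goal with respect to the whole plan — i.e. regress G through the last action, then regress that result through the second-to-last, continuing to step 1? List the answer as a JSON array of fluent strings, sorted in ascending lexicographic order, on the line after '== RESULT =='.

Regress step by step:
  through step 4 (load(p1,t2,hub)): drop {in(p1,t2)}, keep {pkg_at(p4,portA)}, require {pkg_at(p1,hub), truck_at(t2,hub)}
    → {pkg_at(p1,hub), pkg_at(p4,portA), truck_at(t2,hub)}
  through step 3 (drive(t2,depot,hub)): drop {truck_at(t2,hub)}, keep {pkg_at(p1,hub), pkg_at(p4,portA)}, require {truck_at(t2,depot)}
    → {pkg_at(p1,hub), pkg_at(p4,portA), truck_at(t2,depot)}
  through step 2 (drive(t2,portA,depot)): drop {truck_at(t2,depot)}, keep {pkg_at(p1,hub), pkg_at(p4,portA)}, require {truck_at(t2,portA)}
    → {pkg_at(p1,hub), pkg_at(p4,portA), truck_at(t2,portA)}
  through step 1 (unload(p4,t2,portA)): drop {pkg_at(p4,portA)}, keep {pkg_at(p1,hub), truck_at(t2,portA)}, require {in(p4,t2), truck_at(t2,portA)}
    → {in(p4,t2), pkg_at(p1,hub), truck_at(t2,portA)}

== RESULT ==
["in(p4,t2)", "pkg_at(p1,hub)", "truck_at(t2,portA)"]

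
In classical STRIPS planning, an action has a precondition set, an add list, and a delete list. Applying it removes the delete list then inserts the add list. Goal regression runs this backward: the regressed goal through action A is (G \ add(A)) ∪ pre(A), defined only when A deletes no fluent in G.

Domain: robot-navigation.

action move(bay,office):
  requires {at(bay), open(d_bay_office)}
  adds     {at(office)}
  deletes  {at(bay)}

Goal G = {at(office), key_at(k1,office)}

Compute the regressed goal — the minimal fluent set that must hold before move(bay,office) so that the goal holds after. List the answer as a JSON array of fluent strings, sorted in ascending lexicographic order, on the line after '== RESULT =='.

Regress:
  G ∩ del = {}  (empty — regression defined)
  G \ add = {at(office), key_at(k1,office)} \ {at(office)} = {key_at(k1,office)}
  ∪ pre   = {key_at(k1,office)} ∪ {at(bay), open(d_bay_office)}
          = {at(bay), key_at(k1,office), open(d_bay_office)}

== RESULT ==
["at(bay)", "key_at(k1,office)", "open(d_bay_office)"]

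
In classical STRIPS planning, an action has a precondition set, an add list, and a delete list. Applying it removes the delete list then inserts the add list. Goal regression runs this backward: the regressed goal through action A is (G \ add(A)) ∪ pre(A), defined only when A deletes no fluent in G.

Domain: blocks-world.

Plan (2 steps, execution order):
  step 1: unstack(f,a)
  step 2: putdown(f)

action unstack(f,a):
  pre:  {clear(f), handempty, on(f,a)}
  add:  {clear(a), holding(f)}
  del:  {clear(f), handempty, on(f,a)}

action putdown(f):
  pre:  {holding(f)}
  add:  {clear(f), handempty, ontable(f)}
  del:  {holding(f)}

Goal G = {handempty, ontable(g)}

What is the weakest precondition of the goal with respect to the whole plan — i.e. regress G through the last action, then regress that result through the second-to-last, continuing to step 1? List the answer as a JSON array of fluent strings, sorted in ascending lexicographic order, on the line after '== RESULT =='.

Regress step by step:
  through step 2 (putdown(f)): drop {handempty}, keep {ontable(g)}, require {holding(f)}
    → {holding(f), ontable(g)}
  through step 1 (unstack(f,a)): drop {holding(f)}, keep {ontable(g)}, require {clear(f), handempty, on(f,a)}
    → {clear(f), handempty, on(f,a), ontable(g)}

== RESULT ==
["clear(f)", "handempty", "on(f,a)", "ontable(g)"]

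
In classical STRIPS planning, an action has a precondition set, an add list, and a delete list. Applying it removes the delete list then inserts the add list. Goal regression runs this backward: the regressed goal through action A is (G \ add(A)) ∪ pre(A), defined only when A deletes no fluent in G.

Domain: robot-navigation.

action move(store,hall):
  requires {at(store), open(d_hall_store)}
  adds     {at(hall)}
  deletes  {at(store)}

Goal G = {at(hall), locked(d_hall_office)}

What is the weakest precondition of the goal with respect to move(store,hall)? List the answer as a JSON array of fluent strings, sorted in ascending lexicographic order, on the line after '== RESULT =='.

Regress:
  G ∩ del = {}  (empty — regression defined)
  G \ add = {at(hall), locked(d_hall_office)} \ {at(hall)} = {locked(d_hall_office)}
  ∪ pre   = {locked(d_hall_office)} ∪ {at(store), open(d_hall_store)}
          = {at(store), locked(d_hall_office), open(d_hall_store)}

== RESULT ==
["at(store)", "locked(d_hall_office)", "open(d_hall_store)"]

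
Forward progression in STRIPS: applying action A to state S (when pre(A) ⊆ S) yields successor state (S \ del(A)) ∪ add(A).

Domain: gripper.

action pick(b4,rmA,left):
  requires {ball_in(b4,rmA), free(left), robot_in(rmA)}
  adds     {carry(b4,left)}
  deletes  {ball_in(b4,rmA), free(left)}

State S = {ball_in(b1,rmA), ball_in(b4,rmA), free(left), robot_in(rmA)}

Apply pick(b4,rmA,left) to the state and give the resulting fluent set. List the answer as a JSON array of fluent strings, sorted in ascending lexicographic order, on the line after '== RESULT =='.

Compute (S \ del) ∪ add:
  pre ⊆ S: {ball_in(b4,rmA), free(left), robot_in(rmA)} ⊆ S  — applicable
  S \ del = {ball_in(b1,rmA), robot_in(rmA)}
  ∪ add   = {ball_in(b1,rmA), carry(b4,left), robot_in(rmA)}

== RESULT ==
["ball_in(b1,rmA)", "carry(b4,left)", "robot_in(rmA)"]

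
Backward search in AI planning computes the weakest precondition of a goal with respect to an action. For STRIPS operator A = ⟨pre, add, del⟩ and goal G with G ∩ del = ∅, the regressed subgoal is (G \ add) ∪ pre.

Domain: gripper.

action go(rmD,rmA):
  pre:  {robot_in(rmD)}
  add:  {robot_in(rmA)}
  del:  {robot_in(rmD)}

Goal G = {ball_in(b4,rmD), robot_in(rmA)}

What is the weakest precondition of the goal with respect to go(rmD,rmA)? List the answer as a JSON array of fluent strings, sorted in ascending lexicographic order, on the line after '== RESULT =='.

Compute (G \ add) ∪ pre:
  G ∩ del = {}  (empty — regression defined)
  G \ add = {ball_in(b4,rmD), robot_in(rmA)} \ {robot_in(rmA)} = {ball_in(b4,rmD)}
  ∪ pre   = {ball_in(b4,rmD)} ∪ {robot_in(rmD)}
          = {ball_in(b4,rmD), robot_in(rmD)}

== RESULT ==
["ball_in(b4,rmD)", "robot_in(rmD)"]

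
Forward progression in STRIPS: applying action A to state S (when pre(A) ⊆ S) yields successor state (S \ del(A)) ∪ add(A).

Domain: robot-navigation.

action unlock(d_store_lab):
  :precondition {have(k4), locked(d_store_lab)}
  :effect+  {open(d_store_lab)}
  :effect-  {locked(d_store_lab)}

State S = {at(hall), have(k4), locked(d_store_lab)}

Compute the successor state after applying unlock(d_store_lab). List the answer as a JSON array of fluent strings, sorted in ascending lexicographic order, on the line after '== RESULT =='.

Progress:
  pre ⊆ S: {have(k4), locked(d_store_lab)} ⊆ S  — applicable
  S \ del = {at(hall), have(k4)}
  ∪ add   = {at(hall), have(k4), open(d_store_lab)}

== RESULT ==
["at(hall)", "have(k4)", "open(d_store_lab)"]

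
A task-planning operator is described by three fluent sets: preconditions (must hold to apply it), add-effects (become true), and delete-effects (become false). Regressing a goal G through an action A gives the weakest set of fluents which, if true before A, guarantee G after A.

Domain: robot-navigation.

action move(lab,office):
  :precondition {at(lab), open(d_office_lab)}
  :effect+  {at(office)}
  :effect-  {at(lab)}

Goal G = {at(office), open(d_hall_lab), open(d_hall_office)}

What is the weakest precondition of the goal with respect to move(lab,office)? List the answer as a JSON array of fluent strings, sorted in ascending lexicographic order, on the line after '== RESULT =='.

Regress:
  G ∩ del = {}  (empty — regression defined)
  G \ add = {at(office), open(d_hall_lab), open(d_hall_office)} \ {at(office)} = {open(d_hall_lab), open(d_hall_office)}
  ∪ pre   = {open(d_hall_lab), open(d_hall_office)} ∪ {at(lab), open(d_office_lab)}
          = {at(lab), open(d_hall_lab), open(d_hall_office), open(d_office_lab)}

== RESULT ==
["at(lab)", "open(d_hall_lab)", "open(d_hall_office)", "open(d_office_lab)"]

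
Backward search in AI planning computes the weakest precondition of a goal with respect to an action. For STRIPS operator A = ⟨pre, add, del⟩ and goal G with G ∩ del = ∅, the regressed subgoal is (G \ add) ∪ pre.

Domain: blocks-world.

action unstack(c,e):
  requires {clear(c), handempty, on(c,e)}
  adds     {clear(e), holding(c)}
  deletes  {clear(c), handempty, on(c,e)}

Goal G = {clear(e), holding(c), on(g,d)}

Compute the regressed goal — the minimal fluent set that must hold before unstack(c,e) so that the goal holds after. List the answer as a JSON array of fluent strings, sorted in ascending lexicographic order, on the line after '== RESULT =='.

Compute (G \ add) ∪ pre:
  G ∩ del = {}  (empty — regression defined)
  G \ add = {clear(e), holding(c), on(g,d)} \ {clear(e), holding(c)} = {on(g,d)}
  ∪ pre   = {on(g,d)} ∪ {clear(c), handempty, on(c,e)}
          = {clear(c), handempty, on(c,e), on(g,d)}

== RESULT ==
["clear(c)", "handempty", "on(c,e)", "on(g,d)"]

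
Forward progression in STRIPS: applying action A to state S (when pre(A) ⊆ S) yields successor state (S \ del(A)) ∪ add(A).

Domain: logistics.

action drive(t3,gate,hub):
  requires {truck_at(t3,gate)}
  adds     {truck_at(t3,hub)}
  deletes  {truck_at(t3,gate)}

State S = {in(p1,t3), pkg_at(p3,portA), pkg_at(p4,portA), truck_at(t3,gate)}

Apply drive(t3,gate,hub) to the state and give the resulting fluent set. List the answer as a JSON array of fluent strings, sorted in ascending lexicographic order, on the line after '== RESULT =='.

Progress:
  pre ⊆ S: {truck_at(t3,gate)} ⊆ S  — applicable
  S \ del = {in(p1,t3), pkg_at(p3,portA), pkg_at(p4,portA)}
  ∪ add   = {in(p1,t3), pkg_at(p3,portA), pkg_at(p4,portA), truck_at(t3,hub)}

== RESULT ==
["in(p1,t3)", "pkg_at(p3,portA)", "pkg_at(p4,portA)", "truck_at(t3,hub)"]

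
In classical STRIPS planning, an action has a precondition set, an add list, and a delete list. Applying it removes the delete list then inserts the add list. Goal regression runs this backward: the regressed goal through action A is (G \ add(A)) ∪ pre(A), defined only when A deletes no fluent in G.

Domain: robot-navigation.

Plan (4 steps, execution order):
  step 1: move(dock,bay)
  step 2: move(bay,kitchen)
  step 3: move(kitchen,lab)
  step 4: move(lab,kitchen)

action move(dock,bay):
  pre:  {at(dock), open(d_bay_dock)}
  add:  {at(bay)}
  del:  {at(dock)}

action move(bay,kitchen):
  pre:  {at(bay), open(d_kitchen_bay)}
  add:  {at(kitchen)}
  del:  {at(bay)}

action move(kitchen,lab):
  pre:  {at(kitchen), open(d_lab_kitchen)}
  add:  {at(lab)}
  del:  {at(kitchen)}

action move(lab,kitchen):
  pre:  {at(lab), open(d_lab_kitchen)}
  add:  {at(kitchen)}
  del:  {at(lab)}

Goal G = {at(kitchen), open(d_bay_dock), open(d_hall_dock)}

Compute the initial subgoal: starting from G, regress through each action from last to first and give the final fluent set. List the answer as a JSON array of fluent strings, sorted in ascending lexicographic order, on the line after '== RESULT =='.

Work backward from the goal:
  through step 4 (move(lab,kitchen)): drop {at(kitchen)}, keep {open(d_bay_dock), open(d_hall_dock)}, require {at(lab), open(d_lab_kitchen)}
    → {at(lab), open(d_bay_dock), open(d_hall_dock), open(d_lab_kitchen)}
  through step 3 (move(kitchen,lab)): drop {at(lab)}, keep {open(d_bay_dock), open(d_hall_dock), open(d_lab_kitchen)}, require {at(kitchen), open(d_lab_kitchen)}
    → {at(kitchen), open(d_bay_dock), open(d_hall_dock), open(d_lab_kitchen)}
  through step 2 (move(bay,kitchen)): drop {at(kitchen)}, keep {open(d_bay_dock), open(d_hall_dock), open(d_lab_kitchen)}, require {at(bay), open(d_kitchen_bay)}
    → {at(bay), open(d_bay_dock), open(d_hall_dock), open(d_kitchen_bay), open(d_lab_kitchen)}
  through step 1 (move(dock,bay)): drop {at(bay)}, keep {open(d_bay_dock), open(d_hall_dock), open(d_kitchen_bay), open(d_lab_kitchen)}, require {at(dock), open(d_bay_dock)}
    → {at(dock), open(d_bay_dock), open(d_hall_dock), open(d_kitchen_bay), open(d_lab_kitchen)}

== RESULT ==
["at(dock)", "open(d_bay_dock)", "open(d_hall_dock)", "open(d_kitchen_bay)", "open(d_lab_kitchen)"]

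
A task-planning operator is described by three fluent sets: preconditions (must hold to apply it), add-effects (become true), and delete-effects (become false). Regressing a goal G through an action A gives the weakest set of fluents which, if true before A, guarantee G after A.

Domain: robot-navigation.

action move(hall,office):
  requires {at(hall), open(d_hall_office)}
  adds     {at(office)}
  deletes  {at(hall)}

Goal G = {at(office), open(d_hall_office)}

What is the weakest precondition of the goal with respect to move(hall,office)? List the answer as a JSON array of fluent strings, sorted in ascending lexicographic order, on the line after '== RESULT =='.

Regress:
  G ∩ del = {}  (empty — regression defined)
  G \ add = {at(office), open(d_hall_office)} \ {at(office)} = {open(d_hall_office)}
  ∪ pre   = {open(d_hall_office)} ∪ {at(hall), open(d_hall_office)}
          = {at(hall), open(d_hall_office)}

== RESULT ==
["at(hall)", "open(d_hall_office)"]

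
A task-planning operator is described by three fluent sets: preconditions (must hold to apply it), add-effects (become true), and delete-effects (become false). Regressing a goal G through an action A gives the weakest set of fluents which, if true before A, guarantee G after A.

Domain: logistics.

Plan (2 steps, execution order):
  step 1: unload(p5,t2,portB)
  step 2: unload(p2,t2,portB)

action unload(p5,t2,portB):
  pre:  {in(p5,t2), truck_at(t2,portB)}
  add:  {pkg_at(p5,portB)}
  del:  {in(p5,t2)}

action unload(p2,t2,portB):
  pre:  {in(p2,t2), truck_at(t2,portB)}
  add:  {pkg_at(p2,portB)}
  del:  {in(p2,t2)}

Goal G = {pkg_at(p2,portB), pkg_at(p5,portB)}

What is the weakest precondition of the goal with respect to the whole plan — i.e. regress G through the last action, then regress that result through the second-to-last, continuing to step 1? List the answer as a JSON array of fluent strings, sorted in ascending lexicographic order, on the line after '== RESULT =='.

Work backward from the goal:
  through step 2 (unload(p2,t2,portB)): drop {pkg_at(p2,portB)}, keep {pkg_at(p5,portB)}, require {in(p2,t2), truck_at(t2,portB)}
    → {in(p2,t2), pkg_at(p5,portB), truck_at(t2,portB)}
  through step 1 (unload(p5,t2,portB)): drop {pkg_at(p5,portB)}, keep {in(p2,t2), truck_at(t2,portB)}, require {in(p5,t2), truck_at(t2,portB)}
    → {in(p2,t2), in(p5,t2), truck_at(t2,portB)}

== RESULT ==
["in(p2,t2)", "in(p5,t2)", "truck_at(t2,portB)"]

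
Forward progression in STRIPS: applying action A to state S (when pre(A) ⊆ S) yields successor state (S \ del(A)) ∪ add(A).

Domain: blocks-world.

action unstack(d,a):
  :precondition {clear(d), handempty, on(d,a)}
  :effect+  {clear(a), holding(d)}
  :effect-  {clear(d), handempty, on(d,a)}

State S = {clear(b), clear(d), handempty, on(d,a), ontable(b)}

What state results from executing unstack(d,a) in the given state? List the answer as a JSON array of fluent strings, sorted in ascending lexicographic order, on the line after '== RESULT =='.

Compute (S \ del) ∪ add:
  pre ⊆ S: {clear(d), handempty, on(d,a)} ⊆ S  — applicable
  S \ del = {clear(b), ontable(b)}
  ∪ add   = {clear(a), clear(b), holding(d), ontable(b)}

== RESULT ==
["clear(a)", "clear(b)", "holding(d)", "ontable(b)"]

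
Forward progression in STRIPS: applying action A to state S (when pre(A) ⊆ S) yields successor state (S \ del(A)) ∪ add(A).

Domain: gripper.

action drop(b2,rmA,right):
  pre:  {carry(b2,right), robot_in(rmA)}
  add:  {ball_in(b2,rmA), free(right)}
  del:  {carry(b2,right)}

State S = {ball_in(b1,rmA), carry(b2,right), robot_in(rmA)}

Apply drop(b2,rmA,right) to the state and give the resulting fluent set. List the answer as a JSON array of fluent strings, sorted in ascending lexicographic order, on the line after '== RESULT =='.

Compute (S \ del) ∪ add:
  pre ⊆ S: {carry(b2,right), robot_in(rmA)} ⊆ S  — applicable
  S \ del = {ball_in(b1,rmA), robot_in(rmA)}
  ∪ add   = {ball_in(b1,rmA), ball_in(b2,rmA), free(right), robot_in(rmA)}

== RESULT ==
["ball_in(b1,rmA)", "ball_in(b2,rmA)", "free(right)", "robot_in(rmA)"]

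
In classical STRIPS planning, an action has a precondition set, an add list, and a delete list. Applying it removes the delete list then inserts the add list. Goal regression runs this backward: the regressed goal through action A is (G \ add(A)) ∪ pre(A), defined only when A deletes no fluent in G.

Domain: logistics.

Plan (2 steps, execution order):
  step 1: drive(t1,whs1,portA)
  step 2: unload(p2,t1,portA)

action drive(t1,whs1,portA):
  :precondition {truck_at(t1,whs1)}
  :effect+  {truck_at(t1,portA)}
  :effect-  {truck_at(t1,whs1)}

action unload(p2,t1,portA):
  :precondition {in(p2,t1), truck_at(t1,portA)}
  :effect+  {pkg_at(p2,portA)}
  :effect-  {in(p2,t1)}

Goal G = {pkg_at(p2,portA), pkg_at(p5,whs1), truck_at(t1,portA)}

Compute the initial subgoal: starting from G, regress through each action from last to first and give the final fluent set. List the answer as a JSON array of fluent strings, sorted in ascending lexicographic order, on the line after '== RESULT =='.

Regress step by step:
  through step 2 (unload(p2,t1,portA)): drop {pkg_at(p2,portA)}, keep {pkg_at(p5,whs1), truck_at(t1,portA)}, require {in(p2,t1), truck_at(t1,portA)}
    → {in(p2,t1), pkg_at(p5,whs1), truck_at(t1,portA)}
  through step 1 (drive(t1,whs1,portA)): drop {truck_at(t1,portA)}, keep {in(p2,t1), pkg_at(p5,whs1)}, require {truck_at(t1,whs1)}
    → {in(p2,t1), pkg_at(p5,whs1), truck_at(t1,whs1)}

== RESULT ==
["in(p2,t1)", "pkg_at(p5,whs1)", "truck_at(t1,whs1)"]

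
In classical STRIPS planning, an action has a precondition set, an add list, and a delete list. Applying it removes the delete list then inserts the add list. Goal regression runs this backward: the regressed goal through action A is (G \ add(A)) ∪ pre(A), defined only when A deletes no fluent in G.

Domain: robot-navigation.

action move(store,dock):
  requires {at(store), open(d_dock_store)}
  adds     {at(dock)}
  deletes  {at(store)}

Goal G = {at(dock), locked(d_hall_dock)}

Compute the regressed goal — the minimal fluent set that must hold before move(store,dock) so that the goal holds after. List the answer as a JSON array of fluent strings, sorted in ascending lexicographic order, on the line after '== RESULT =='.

Compute (G \ add) ∪ pre:
  G ∩ del = {}  (empty — regression defined)
  G \ add = {at(dock), locked(d_hall_dock)} \ {at(dock)} = {locked(d_hall_dock)}
  ∪ pre   = {locked(d_hall_dock)} ∪ {at(store), open(d_dock_store)}
          = {at(store), locked(d_hall_dock), open(d_dock_store)}

== RESULT ==
["at(store)", "locked(d_hall_dock)", "open(d_dock_store)"]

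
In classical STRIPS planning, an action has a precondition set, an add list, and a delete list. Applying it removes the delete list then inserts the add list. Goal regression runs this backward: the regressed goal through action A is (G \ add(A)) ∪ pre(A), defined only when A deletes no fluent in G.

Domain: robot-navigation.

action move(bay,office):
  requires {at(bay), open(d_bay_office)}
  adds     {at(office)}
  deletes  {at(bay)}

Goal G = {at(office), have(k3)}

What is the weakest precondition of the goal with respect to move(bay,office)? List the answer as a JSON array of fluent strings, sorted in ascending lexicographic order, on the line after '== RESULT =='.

Compute (G \ add) ∪ pre:
  G ∩ del = {}  (empty — regression defined)
  G \ add = {at(office), have(k3)} \ {at(office)} = {have(k3)}
  ∪ pre   = {have(k3)} ∪ {at(bay), open(d_bay_office)}
          = {at(bay), have(k3), open(d_bay_office)}

== RESULT ==
["at(bay)", "have(k3)", "open(d_bay_office)"]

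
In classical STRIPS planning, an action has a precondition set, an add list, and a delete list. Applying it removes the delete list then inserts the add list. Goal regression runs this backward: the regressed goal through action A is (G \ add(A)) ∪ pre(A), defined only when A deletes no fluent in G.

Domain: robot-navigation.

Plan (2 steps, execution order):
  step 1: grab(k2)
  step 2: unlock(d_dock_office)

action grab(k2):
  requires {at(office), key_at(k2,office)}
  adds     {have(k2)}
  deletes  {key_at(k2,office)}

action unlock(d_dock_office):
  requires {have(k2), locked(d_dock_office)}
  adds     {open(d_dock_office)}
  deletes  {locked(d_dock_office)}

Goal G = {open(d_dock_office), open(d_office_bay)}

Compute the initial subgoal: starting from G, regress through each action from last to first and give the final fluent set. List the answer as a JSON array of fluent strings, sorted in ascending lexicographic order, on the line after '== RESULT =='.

Regress step by step:
  through step 2 (unlock(d_dock_office)): drop {open(d_dock_office)}, keep {open(d_office_bay)}, require {have(k2), locked(d_dock_office)}
    → {have(k2), locked(d_dock_office), open(d_office_bay)}
  through step 1 (grab(k2)): drop {have(k2)}, keep {locked(d_dock_office), open(d_office_bay)}, require {at(office), key_at(k2,office)}
    → {at(office), key_at(k2,office), locked(d_dock_office), open(d_office_bay)}

== RESULT ==
["at(office)", "key_at(k2,office)", "locked(d_dock_office)", "open(d_office_bay)"]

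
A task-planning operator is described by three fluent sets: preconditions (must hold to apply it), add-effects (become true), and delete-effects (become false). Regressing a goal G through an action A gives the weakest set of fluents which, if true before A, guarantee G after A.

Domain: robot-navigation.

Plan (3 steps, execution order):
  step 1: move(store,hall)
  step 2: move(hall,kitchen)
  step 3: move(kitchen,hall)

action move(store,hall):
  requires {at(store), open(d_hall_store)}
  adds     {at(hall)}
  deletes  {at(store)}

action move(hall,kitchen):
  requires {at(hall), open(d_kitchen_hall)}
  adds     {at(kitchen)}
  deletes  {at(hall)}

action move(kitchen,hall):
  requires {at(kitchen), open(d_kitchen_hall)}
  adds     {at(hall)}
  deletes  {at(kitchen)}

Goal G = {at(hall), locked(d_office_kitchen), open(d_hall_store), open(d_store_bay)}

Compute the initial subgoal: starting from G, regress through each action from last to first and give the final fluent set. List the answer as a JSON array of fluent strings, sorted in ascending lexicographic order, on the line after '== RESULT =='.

Regress step by step:
  through step 3 (move(kitchen,hall)): drop {at(hall)}, keep {locked(d_office_kitchen), open(d_hall_store), open(d_store_bay)}, require {at(kitchen), open(d_kitchen_hall)}
    → {at(kitchen), locked(d_office_kitchen), open(d_hall_store), open(d_kitchen_hall), open(d_store_bay)}
  through step 2 (move(hall,kitchen)): drop {at(kitchen)}, keep {locked(d_office_kitchen), open(d_hall_store), open(d_kitchen_hall), open(d_store_bay)}, require {at(hall), open(d_kitchen_hall)}
    → {at(hall), locked(d_office_kitchen), open(d_hall_store), open(d_kitchen_hall), open(d_store_bay)}
  through step 1 (move(store,hall)): drop {at(hall)}, keep {locked(d_office_kitchen), open(d_hall_store), open(d_kitchen_hall), open(d_store_bay)}, require {at(store), open(d_hall_store)}
    → {at(store), locked(d_office_kitchen), open(d_hall_store), open(d_kitchen_hall), open(d_store_bay)}

== RESULT ==
["at(store)", "locked(d_office_kitchen)", "open(d_hall_store)", "open(d_kitchen_hall)", "open(d_store_bay)"]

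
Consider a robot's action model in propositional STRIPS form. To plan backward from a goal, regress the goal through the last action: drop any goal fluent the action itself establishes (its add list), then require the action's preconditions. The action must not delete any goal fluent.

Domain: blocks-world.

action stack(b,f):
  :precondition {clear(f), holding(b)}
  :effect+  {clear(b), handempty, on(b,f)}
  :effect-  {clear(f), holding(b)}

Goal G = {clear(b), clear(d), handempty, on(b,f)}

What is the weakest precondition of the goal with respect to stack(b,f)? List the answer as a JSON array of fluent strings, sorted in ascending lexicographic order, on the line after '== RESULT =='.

Regress:
  G ∩ del = {}  (empty — regression defined)
  G \ add = {clear(b), clear(d), handempty, on(b,f)} \ {clear(b), handempty, on(b,f)} = {clear(d)}
  ∪ pre   = {clear(d)} ∪ {clear(f), holding(b)}
          = {clear(d), clear(f), holding(b)}

== RESULT ==
["clear(d)", "clear(f)", "holding(b)"]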